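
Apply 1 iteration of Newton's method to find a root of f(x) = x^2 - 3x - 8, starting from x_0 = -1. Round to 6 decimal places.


Newton's method: x_(n+1) = x_n - f(x_n)/f'(x_n)
f(x) = x^2 - 3x - 8
f'(x) = 2x - 3

Iteration 1:
  f(-1.000000) = -4.000000
  f'(-1.000000) = -5.000000
  x_1 = -1.000000 - (-4.000000)/(-5.000000) = -1.800000

x_1 = -1.800000


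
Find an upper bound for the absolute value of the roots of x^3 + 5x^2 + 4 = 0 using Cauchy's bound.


Cauchy's bound: all roots r satisfy |r| <= 1 + max(|a_i/a_n|) for i = 0,...,n-1
where a_n is the leading coefficient.

Coefficients: [1, 5, 0, 4]
Leading coefficient a_n = 1
Ratios |a_i/a_n|: 5, 0, 4
Maximum ratio: 5
Cauchy's bound: |r| <= 1 + 5 = 6

Upper bound = 6


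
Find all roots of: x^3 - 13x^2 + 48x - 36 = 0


Let p(x) = x^3 - 13x^2 + 48x - 36. By the rational root theorem (leading coefficient 1), any rational root is an integer divisor of 36: try ±1, ±2, ... in turn.
Test x = 1: value = 0 ✓, so (x - 1) is a factor.
Synthetic division by (x - 1): bring down 1; 1(1) - 13 = -12; (-12)(1) + 48 = 36; 36(1) - 36 = 0 → quotient x^2 - 12x + 36, remainder 0.
Solve the quadratic x^2 - 12x + 36 = 0: discriminant = (-12)^2 - 4(1)(36) = 144 - 144 = 0.
Discriminant = 0, so a double root: x = 12/2 = 6.
Collecting all roots found:

x = 1, x = 6 (multiplicity 2)


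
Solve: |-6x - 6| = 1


An absolute value equation |expr| = 1 gives two cases:
Case 1: -6x - 6 = 1
  -6x = 7, so x = -7/6
Case 2: -6x - 6 = -1
  -6x = 5, so x = -5/6

x = -7/6, x = -5/6


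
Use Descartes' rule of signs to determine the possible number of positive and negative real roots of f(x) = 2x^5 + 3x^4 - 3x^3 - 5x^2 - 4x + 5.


Descartes' rule of signs:

For positive roots, count sign changes in f(x) = 2x^5 + 3x^4 - 3x^3 - 5x^2 - 4x + 5:
Signs of coefficients: +, +, -, -, -, +
Number of sign changes: 2
Possible positive real roots: 2, 0

For negative roots, examine f(-x) = -2x^5 + 3x^4 + 3x^3 - 5x^2 + 4x + 5:
Signs of coefficients: -, +, +, -, +, +
Number of sign changes: 3
Possible negative real roots: 3, 1

Positive roots: 2 or 0; Negative roots: 3 or 1


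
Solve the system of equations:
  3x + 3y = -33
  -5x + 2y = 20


Using Cramer's rule:
Determinant D = (3)(2) - (-5)(3) = 6 + 15 = 21
Dx = (-33)(2) - (20)(3) = -66 - 60 = -126
Dy = (3)(20) - (-5)(-33) = 60 - 165 = -105
x = Dx/D = -126/21 = -6
y = Dy/D = -105/21 = -5

x = -6, y = -5


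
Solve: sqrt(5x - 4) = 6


Square both sides: 5x - 4 = 6^2 = 36
5x = 36 + 4 = 40
x = 8
Check: sqrt(5*8 - 4) = sqrt(36) = 6 ✓

x = 8


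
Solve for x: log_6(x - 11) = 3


Convert to exponential form: x - 11 = 6^3 = 216
x = 216 + 11 = 227
Check: log_6(227 - 11) = log_6(216) = log_6(216) = 3 ✓

x = 227


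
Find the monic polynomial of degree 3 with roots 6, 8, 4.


A monic polynomial with roots 6, 8, 4 is:
p(x) = (x - 6)(x - 8)(x - 4)
After multiplying by (x - 6): x - 6
After multiplying by (x - 8): x^2 - 14x + 48
After multiplying by (x - 4): x^3 - 18x^2 + 104x - 192

x^3 - 18x^2 + 104x - 192


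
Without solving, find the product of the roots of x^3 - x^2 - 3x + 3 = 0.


By Vieta's formulas for x^3 + bx^2 + cx + d = 0:
  r1 + r2 + r3 = -b/a = 1
  r1*r2 + r1*r3 + r2*r3 = c/a = -3
  r1*r2*r3 = -d/a = -3


Product = -3


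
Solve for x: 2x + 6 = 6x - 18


Starting with: 2x + 6 = 6x - 18
Move all x terms to left: (2 - 6)x = -18 - 6
Simplify: -4x = -24
Divide both sides by -4: x = 6

x = 6


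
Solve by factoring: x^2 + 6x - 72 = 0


We need two numbers that multiply to -72 and add to 6.
Those numbers are -6 and 12 (since (-6) * 12 = -72 and (-6) + 12 = 6).
So x^2 + 6x - 72 = (x - 6)(x + 12) = 0
Setting each factor to zero: x = 6 or x = -12

x = -12, x = 6


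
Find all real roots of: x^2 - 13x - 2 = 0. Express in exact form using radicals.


Using the quadratic formula: x = (-b ± sqrt(b^2 - 4ac)) / (2a)
Here a = 1, b = -13, c = -2
Discriminant = b^2 - 4ac = (-13)^2 - 4(1)(-2) = 169 + 8 = 177
Since discriminant = 177 > 0, there are two real roots.
x = (13 ± sqrt(177)) / 2
Numerically: x ≈ 13.1521 or x ≈ -0.1521

x = (13 + sqrt(177)) / 2 or x = (13 - sqrt(177)) / 2


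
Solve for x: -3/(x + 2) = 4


Multiply both sides by (x + 2): -3 = 4(x + 2)
Distribute: -3 = 4x + 8
4x = -3 - 8 = -11
x = -11/4

x = -11/4


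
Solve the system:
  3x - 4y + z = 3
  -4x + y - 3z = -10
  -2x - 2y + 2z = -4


Using Cramer's rule. Expand each determinant along the first row.
D  = 3*[1*2 - (-3)*(-2)] - (-4)*[(-4)*2 - (-3)*(-2)] + 1*[(-4)*(-2) - 1*(-2)]
  = 3*(-4) - (-4)*(-14) + 1*(10) = -58
Dx = 3*[1*2 - (-3)*(-2)] - (-4)*[(-10)*2 - (-3)*(-4)] + 1*[(-10)*(-2) - 1*(-4)]
  = 3*(-4) - (-4)*(-32) + 1*(24) = -116
Dy = 3*[(-10)*2 - (-3)*(-4)] - 3*[(-4)*2 - (-3)*(-2)] + 1*[(-4)*(-4) - (-10)*(-2)]
  = 3*(-32) - 3*(-14) + 1*(-4) = -58
Dz = 3*[1*(-4) - (-10)*(-2)] - (-4)*[(-4)*(-4) - (-10)*(-2)] + 3*[(-4)*(-2) - 1*(-2)]
  = 3*(-24) - (-4)*(-4) + 3*(10) = -58
x = Dx/D = -116/-58 = 2, y = Dy/D = -58/-58 = 1, z = Dz/D = -58/-58 = 1
Check eq1: (3)(2) + (-4)(1) + (1)(1) = 3 = 3 ✓
Check eq2: (-4)(2) + (1)(1) + (-3)(1) = -10 = -10 ✓
Check eq3: (-2)(2) + (-2)(1) + (2)(1) = -4 = -4 ✓

x = 2, y = 1, z = 1


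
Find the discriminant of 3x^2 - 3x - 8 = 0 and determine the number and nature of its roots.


For ax^2 + bx + c = 0, discriminant D = b^2 - 4ac
Here a = 3, b = -3, c = -8
D = (-3)^2 - 4(3)(-8) = 9 + 96 = 105

D = 105 > 0 but not a perfect square
The equation has 2 distinct real irrational roots.

Discriminant = 105, 2 distinct real irrational roots


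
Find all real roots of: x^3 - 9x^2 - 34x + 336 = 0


Let p(x) = x^3 - 9x^2 - 34x + 336. By the rational root theorem (leading coefficient 1), any rational root is an integer divisor of 336: try ±1, ±2, ... in turn.
Test x = 1: value = 294 ≠ 0.
Test x = -1: value = 360 ≠ 0.
Test x = 2: value = 240 ≠ 0.
Test x = -2: value = 360 ≠ 0.
Test x = 3: value = 180 ≠ 0.
Test x = -3: value = 330 ≠ 0.
Test x = 4: value = 120 ≠ 0.
Test x = -4: value = 264 ≠ 0.
Test x = 6: value = 24 ≠ 0.
Test x = -6: value = 0 ✓, so (x + 6) is a factor.
Synthetic division by (x + 6): bring down 1; 1(-6) - 9 = -15; (-15)(-6) - 34 = 56; 56(-6) + 336 = 0 → quotient x^2 - 15x + 56, remainder 0.
Solve the quadratic x^2 - 15x + 56 = 0: discriminant = (-15)^2 - 4(1)(56) = 225 - 224 = 1.
sqrt(1) = 1, so x = (15 ± 1)/2: x = 8 or x = 7.

x = -6, x = 7, x = 8


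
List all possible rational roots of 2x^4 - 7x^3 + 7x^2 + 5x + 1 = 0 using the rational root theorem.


Rational root theorem: possible roots are ±p/q where:
  p divides the constant term (1): p ∈ {1}
  q divides the leading coefficient (2): q ∈ {1, 2}

All possible rational roots: -1, -1/2, 1/2, 1

-1, -1/2, 1/2, 1


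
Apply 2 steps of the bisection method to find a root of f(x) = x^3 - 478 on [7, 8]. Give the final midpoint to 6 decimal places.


f(x) = x^3 - 478
f(7) = -135 < 0
f(8) = 34 > 0

Step 1: midpoint = (7.000000 + 8.000000)/2 = 7.500000
  f(7.500000) = -56.125000
  f(mid) < 0, so root is in [7.500000, 8.000000]

Step 2: midpoint = (7.500000 + 8.000000)/2 = 7.750000
  f(7.750000) = -12.515625
  f(mid) < 0, so root is in [7.750000, 8.000000]

midpoint = 7.750000


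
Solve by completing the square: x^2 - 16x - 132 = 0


Start: x^2 - 16x - 132 = 0
Move constant: x^2 - 16x = 132
Half of -16 is -8, squared is 64
Add 64 to both sides: x^2 - 16x + 64 = 196
(x - 8)^2 = 196
x - 8 = ±14
x = 8 + 14 = 22 or x = 8 - 14 = -6

x = -6, x = 22


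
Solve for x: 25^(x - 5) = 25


Express both sides with the same base.
25 = 25^1
Since the bases match, equate exponents: x - 5 = 1
So x = 1 - (-5) = 6

x = 6


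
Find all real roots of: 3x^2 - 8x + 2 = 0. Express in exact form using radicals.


Using the quadratic formula: x = (-b ± sqrt(b^2 - 4ac)) / (2a)
Here a = 3, b = -8, c = 2
Discriminant = b^2 - 4ac = (-8)^2 - 4(3)(2) = 64 - 24 = 40
Since discriminant = 40 > 0, there are two real roots.
x = (8 ± 2*sqrt(10)) / 6
Simplifying: x = (4 ± sqrt(10)) / 3
Numerically: x ≈ 2.3874 or x ≈ 0.2792

x = (4 + sqrt(10)) / 3 or x = (4 - sqrt(10)) / 3


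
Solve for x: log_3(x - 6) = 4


Convert to exponential form: x - 6 = 3^4 = 81
x = 81 + 6 = 87
Check: log_3(87 - 6) = log_3(81) = log_3(81) = 4 ✓

x = 87


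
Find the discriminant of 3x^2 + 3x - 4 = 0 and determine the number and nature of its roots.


For ax^2 + bx + c = 0, discriminant D = b^2 - 4ac
Here a = 3, b = 3, c = -4
D = (3)^2 - 4(3)(-4) = 9 + 48 = 57

D = 57 > 0 but not a perfect square
The equation has 2 distinct real irrational roots.

Discriminant = 57, 2 distinct real irrational roots


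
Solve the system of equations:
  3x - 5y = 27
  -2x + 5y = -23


Using Cramer's rule:
Determinant D = (3)(5) - (-2)(-5) = 15 - 10 = 5
Dx = (27)(5) - (-23)(-5) = 135 - 115 = 20
Dy = (3)(-23) - (-2)(27) = -69 + 54 = -15
x = Dx/D = 20/5 = 4
y = Dy/D = -15/5 = -3

x = 4, y = -3


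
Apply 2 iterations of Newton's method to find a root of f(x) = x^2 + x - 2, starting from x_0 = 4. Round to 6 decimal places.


Newton's method: x_(n+1) = x_n - f(x_n)/f'(x_n)
f(x) = x^2 + x - 2
f'(x) = 2x + 1

Iteration 1:
  f(4.000000) = 18.000000
  f'(4.000000) = 9.000000
  x_1 = 4.000000 - (18.000000)/(9.000000) = 2.000000

Iteration 2:
  f(2.000000) = 4.000000
  f'(2.000000) = 5.000000
  x_2 = 2.000000 - (4.000000)/(5.000000) = 1.200000

x_2 = 1.200000


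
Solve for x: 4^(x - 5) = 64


Express both sides with the same base.
64 = 4^3
Since the bases match, equate exponents: x - 5 = 3
So x = 3 - (-5) = 8

x = 8


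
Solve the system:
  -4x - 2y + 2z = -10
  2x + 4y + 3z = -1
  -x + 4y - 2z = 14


Using Cramer's rule. Expand each determinant along the first row.
D  = (-4)*[4*(-2) - 3*4] - (-2)*[2*(-2) - 3*(-1)] + 2*[2*4 - 4*(-1)]
  = (-4)*(-20) - (-2)*(-1) + 2*(12) = 102
Dx = (-10)*[4*(-2) - 3*4] - (-2)*[(-1)*(-2) - 3*14] + 2*[(-1)*4 - 4*14]
  = (-10)*(-20) - (-2)*(-40) + 2*(-60) = 0
Dy = (-4)*[(-1)*(-2) - 3*14] - (-10)*[2*(-2) - 3*(-1)] + 2*[2*14 - (-1)*(-1)]
  = (-4)*(-40) - (-10)*(-1) + 2*(27) = 204
Dz = (-4)*[4*14 - (-1)*4] - (-2)*[2*14 - (-1)*(-1)] + (-10)*[2*4 - 4*(-1)]
  = (-4)*(60) - (-2)*(27) + (-10)*(12) = -306
x = Dx/D = 0/102 = 0, y = Dy/D = 204/102 = 2, z = Dz/D = -306/102 = -3
Check eq1: (-4)(0) + (-2)(2) + (2)(-3) = -10 = -10 ✓
Check eq2: (2)(0) + (4)(2) + (3)(-3) = -1 = -1 ✓
Check eq3: (-1)(0) + (4)(2) + (-2)(-3) = 14 = 14 ✓

x = 0, y = 2, z = -3


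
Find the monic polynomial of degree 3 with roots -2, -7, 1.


A monic polynomial with roots -2, -7, 1 is:
p(x) = (x + 2)(x + 7)(x - 1)
After multiplying by (x + 2): x + 2
After multiplying by (x + 7): x^2 + 9x + 14
After multiplying by (x - 1): x^3 + 8x^2 + 5x - 14

x^3 + 8x^2 + 5x - 14


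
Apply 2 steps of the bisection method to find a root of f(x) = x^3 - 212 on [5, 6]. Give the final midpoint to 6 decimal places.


f(x) = x^3 - 212
f(5) = -87 < 0
f(6) = 4 > 0

Step 1: midpoint = (5.000000 + 6.000000)/2 = 5.500000
  f(5.500000) = -45.625000
  f(mid) < 0, so root is in [5.500000, 6.000000]

Step 2: midpoint = (5.500000 + 6.000000)/2 = 5.750000
  f(5.750000) = -21.890625
  f(mid) < 0, so root is in [5.750000, 6.000000]

midpoint = 5.750000


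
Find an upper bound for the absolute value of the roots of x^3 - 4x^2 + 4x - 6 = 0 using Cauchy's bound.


Cauchy's bound: all roots r satisfy |r| <= 1 + max(|a_i/a_n|) for i = 0,...,n-1
where a_n is the leading coefficient.

Coefficients: [1, -4, 4, -6]
Leading coefficient a_n = 1
Ratios |a_i/a_n|: 4, 4, 6
Maximum ratio: 6
Cauchy's bound: |r| <= 1 + 6 = 7

Upper bound = 7


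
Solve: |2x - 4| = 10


An absolute value equation |expr| = 10 gives two cases:
Case 1: 2x - 4 = 10
  2x = 14, so x = 7
Case 2: 2x - 4 = -10
  2x = -6, so x = -3

x = -3, x = 7


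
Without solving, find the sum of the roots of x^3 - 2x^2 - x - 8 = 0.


By Vieta's formulas for x^3 + bx^2 + cx + d = 0:
  r1 + r2 + r3 = -b/a = 2
  r1*r2 + r1*r3 + r2*r3 = c/a = -1
  r1*r2*r3 = -d/a = 8


Sum = 2


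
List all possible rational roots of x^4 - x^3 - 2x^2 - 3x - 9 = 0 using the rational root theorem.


Rational root theorem: possible roots are ±p/q where:
  p divides the constant term (-9): p ∈ {1, 3, 9}
  q divides the leading coefficient (1): q ∈ {1}

All possible rational roots: -9, -3, -1, 1, 3, 9

-9, -3, -1, 1, 3, 9


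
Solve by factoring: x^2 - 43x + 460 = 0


We need two numbers that multiply to 460 and add to -43.
Those numbers are -23 and -20 (since (-23) * (-20) = 460 and (-23) + (-20) = -43).
So x^2 - 43x + 460 = (x - 23)(x - 20) = 0
Setting each factor to zero: x = 23 or x = 20

x = 20, x = 23


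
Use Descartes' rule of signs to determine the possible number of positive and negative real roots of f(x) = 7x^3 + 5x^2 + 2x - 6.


Descartes' rule of signs:

For positive roots, count sign changes in f(x) = 7x^3 + 5x^2 + 2x - 6:
Signs of coefficients: +, +, +, -
Number of sign changes: 1
Possible positive real roots: 1

For negative roots, examine f(-x) = -7x^3 + 5x^2 - 2x - 6:
Signs of coefficients: -, +, -, -
Number of sign changes: 2
Possible negative real roots: 2, 0

Positive roots: 1; Negative roots: 2 or 0


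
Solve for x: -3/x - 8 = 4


Subtract -8 from both sides: -3/x = 12
Multiply both sides by x: -3 = 12 * x
Divide by 12: x = -1/4

x = -1/4


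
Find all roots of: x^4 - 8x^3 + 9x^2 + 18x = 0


The constant term is 0, so x = 0 is a root. Factor out x:
  x^3 - 8x^2 + 9x + 18 = 0
Let p(x) = x^3 - 8x^2 + 9x + 18. By the rational root theorem (leading coefficient 1), any rational root is an integer divisor of 18: try ±1, ±2, ... in turn.
Test x = 1: value = 20 ≠ 0.
Test x = -1: value = 0 ✓, so (x + 1) is a factor.
Synthetic division by (x + 1): bring down 1; 1(-1) - 8 = -9; (-9)(-1) + 9 = 18; 18(-1) + 18 = 0 → quotient x^2 - 9x + 18, remainder 0.
Solve the quadratic x^2 - 9x + 18 = 0: discriminant = (-9)^2 - 4(1)(18) = 81 - 72 = 9.
sqrt(9) = 3, so x = (9 ± 3)/2: x = 6 or x = 3.
Collecting all roots found:

x = -1, x = 0, x = 3, x = 6


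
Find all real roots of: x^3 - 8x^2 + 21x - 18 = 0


Let p(x) = x^3 - 8x^2 + 21x - 18. By the rational root theorem (leading coefficient 1), any rational root is an integer divisor of 18: try ±1, ±2, ... in turn.
Test x = 1: value = -4 ≠ 0.
Test x = -1: value = -48 ≠ 0.
Test x = 2: value = 0 ✓, so (x - 2) is a factor.
Synthetic division by (x - 2): bring down 1; 1(2) - 8 = -6; (-6)(2) + 21 = 9; 9(2) - 18 = 0 → quotient x^2 - 6x + 9, remainder 0.
Solve the quadratic x^2 - 6x + 9 = 0: discriminant = (-6)^2 - 4(1)(9) = 36 - 36 = 0.
Discriminant = 0, so a double root: x = 6/2 = 3.

x = 2, x = 3 (multiplicity 2)


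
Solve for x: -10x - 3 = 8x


Starting with: -10x - 3 = 8x
Move all x terms to left: (-10 - 8)x = 0 + 3
Simplify: -18x = 3
Divide both sides by -18: x = -1/6

x = -1/6


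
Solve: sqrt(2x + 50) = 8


Square both sides: 2x + 50 = 8^2 = 64
2x = 64 - 50 = 14
x = 7
Check: sqrt(2*7 + 50) = sqrt(64) = 8 ✓

x = 7


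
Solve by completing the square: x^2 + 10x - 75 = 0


Start: x^2 + 10x - 75 = 0
Move constant: x^2 + 10x = 75
Half of 10 is 5, squared is 25
Add 25 to both sides: x^2 + 10x + 25 = 100
(x + 5)^2 = 100
x + 5 = ±10
x = -5 + 10 = 5 or x = -5 - 10 = -15

x = -15, x = 5


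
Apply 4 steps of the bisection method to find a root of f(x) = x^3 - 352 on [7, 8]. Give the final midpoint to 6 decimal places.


f(x) = x^3 - 352
f(7) = -9 < 0
f(8) = 160 > 0

Step 1: midpoint = (7.000000 + 8.000000)/2 = 7.500000
  f(7.500000) = 69.875000
  f(mid) > 0, so root is in [7.000000, 7.500000]

Step 2: midpoint = (7.000000 + 7.500000)/2 = 7.250000
  f(7.250000) = 29.078125
  f(mid) > 0, so root is in [7.000000, 7.250000]

Step 3: midpoint = (7.000000 + 7.250000)/2 = 7.125000
  f(7.125000) = 9.705078
  f(mid) > 0, so root is in [7.000000, 7.125000]

Step 4: midpoint = (7.000000 + 7.125000)/2 = 7.062500
  f(7.062500) = 0.269775
  f(mid) > 0, so root is in [7.000000, 7.062500]

midpoint = 7.062500


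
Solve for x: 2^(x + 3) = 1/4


Express both sides with the same base.
1/4 = 2^(-2)
Since the bases match, equate exponents: x + 3 = -2
So x = -2 - (3) = -5

x = -5


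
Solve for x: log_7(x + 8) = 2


Convert to exponential form: x + 8 = 7^2 = 49
x = 49 - 8 = 41
Check: log_7(41 + 8) = log_7(49) = log_7(49) = 2 ✓

x = 41


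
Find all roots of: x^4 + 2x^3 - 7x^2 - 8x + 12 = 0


Let p(x) = x^4 + 2x^3 - 7x^2 - 8x + 12. By the rational root theorem (leading coefficient 1), any rational root is an integer divisor of 12: try ±1, ±2, ... in turn.
Test x = 1: value = 0 ✓, so (x - 1) is a factor.
Synthetic division by (x - 1): bring down 1; 1(1) + 2 = 3; 3(1) - 7 = -4; (-4)(1) - 8 = -12; (-12)(1) + 12 = 0 → quotient x^3 + 3x^2 - 4x - 12, remainder 0.
Continue with the quotient x^3 + 3x^2 - 4x - 12 (candidates must divide 12; re-test x = 1 first in case it repeats).
Test x = 1: value = -12 ≠ 0.
Test x = -1: value = -6 ≠ 0.
Test x = 2: value = 0 ✓, so (x - 2) is a factor.
Synthetic division by (x - 2): bring down 1; 1(2) + 3 = 5; 5(2) - 4 = 6; 6(2) - 12 = 0 → quotient x^2 + 5x + 6, remainder 0.
Solve the quadratic x^2 + 5x + 6 = 0: discriminant = 5^2 - 4(1)(6) = 25 - 24 = 1.
sqrt(1) = 1, so x = (-5 ± 1)/2: x = -2 or x = -3.
Collecting all roots found:

x = -3, x = -2, x = 1, x = 2


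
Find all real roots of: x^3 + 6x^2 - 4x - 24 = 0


Let p(x) = x^3 + 6x^2 - 4x - 24. By the rational root theorem (leading coefficient 1), any rational root is an integer divisor of 24: try ±1, ±2, ... in turn.
Test x = 1: value = -21 ≠ 0.
Test x = -1: value = -15 ≠ 0.
Test x = 2: value = 0 ✓, so (x - 2) is a factor.
Synthetic division by (x - 2): bring down 1; 1(2) + 6 = 8; 8(2) - 4 = 12; 12(2) - 24 = 0 → quotient x^2 + 8x + 12, remainder 0.
Solve the quadratic x^2 + 8x + 12 = 0: discriminant = 8^2 - 4(1)(12) = 64 - 48 = 16.
sqrt(16) = 4, so x = (-8 ± 4)/2: x = -2 or x = -6.

x = -6, x = -2, x = 2


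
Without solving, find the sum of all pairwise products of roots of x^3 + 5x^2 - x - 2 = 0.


By Vieta's formulas for x^3 + bx^2 + cx + d = 0:
  r1 + r2 + r3 = -b/a = -5
  r1*r2 + r1*r3 + r2*r3 = c/a = -1
  r1*r2*r3 = -d/a = 2


Sum of pairwise products = -1


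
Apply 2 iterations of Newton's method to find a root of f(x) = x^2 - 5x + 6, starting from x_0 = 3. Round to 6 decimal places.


Newton's method: x_(n+1) = x_n - f(x_n)/f'(x_n)
f(x) = x^2 - 5x + 6
f'(x) = 2x - 5

Iteration 1:
  f(3.000000) = 0.000000
  f'(3.000000) = 1.000000
  x_1 = 3.000000 - (0.000000)/(1.000000) = 3.000000

Iteration 2:
  f(3.000000) = 0.000000
  f'(3.000000) = 1.000000
  x_2 = 3.000000 - (0.000000)/(1.000000) = 3.000000

x_2 = 3.000000


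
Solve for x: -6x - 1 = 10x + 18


Starting with: -6x - 1 = 10x + 18
Move all x terms to left: (-6 - 10)x = 18 + 1
Simplify: -16x = 19
Divide both sides by -16: x = -19/16

x = -19/16


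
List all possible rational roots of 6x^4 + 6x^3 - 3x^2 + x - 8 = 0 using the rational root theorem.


Rational root theorem: possible roots are ±p/q where:
  p divides the constant term (-8): p ∈ {1, 2, 4, 8}
  q divides the leading coefficient (6): q ∈ {1, 2, 3, 6}

All possible rational roots: -8, -4, -8/3, -2, -4/3, -1, -2/3, -1/2, -1/3, -1/6, 1/6, 1/3, 1/2, 2/3, 1, 4/3, 2, 8/3, 4, 8

-8, -4, -8/3, -2, -4/3, -1, -2/3, -1/2, -1/3, -1/6, 1/6, 1/3, 1/2, 2/3, 1, 4/3, 2, 8/3, 4, 8


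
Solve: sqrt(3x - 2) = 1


Square both sides: 3x - 2 = 1^2 = 1
3x = 1 + 2 = 3
x = 1
Check: sqrt(3*1 - 2) = sqrt(1) = 1 ✓

x = 1


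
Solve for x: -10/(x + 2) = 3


Multiply both sides by (x + 2): -10 = 3(x + 2)
Distribute: -10 = 3x + 6
3x = -10 - 6 = -16
x = -16/3

x = -16/3


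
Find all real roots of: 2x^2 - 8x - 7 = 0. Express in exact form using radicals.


Using the quadratic formula: x = (-b ± sqrt(b^2 - 4ac)) / (2a)
Here a = 2, b = -8, c = -7
Discriminant = b^2 - 4ac = (-8)^2 - 4(2)(-7) = 64 + 56 = 120
Since discriminant = 120 > 0, there are two real roots.
x = (8 ± 2*sqrt(30)) / 4
Simplifying: x = (4 ± sqrt(30)) / 2
Numerically: x ≈ 4.7386 or x ≈ -0.7386

x = (4 + sqrt(30)) / 2 or x = (4 - sqrt(30)) / 2


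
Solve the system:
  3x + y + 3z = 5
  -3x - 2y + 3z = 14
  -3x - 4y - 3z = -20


Using Cramer's rule. Expand each determinant along the first row.
D  = 3*[(-2)*(-3) - 3*(-4)] - 1*[(-3)*(-3) - 3*(-3)] + 3*[(-3)*(-4) - (-2)*(-3)]
  = 3*(18) - 1*(18) + 3*(6) = 54
Dx = 5*[(-2)*(-3) - 3*(-4)] - 1*[14*(-3) - 3*(-20)] + 3*[14*(-4) - (-2)*(-20)]
  = 5*(18) - 1*(18) + 3*(-96) = -216
Dy = 3*[14*(-3) - 3*(-20)] - 5*[(-3)*(-3) - 3*(-3)] + 3*[(-3)*(-20) - 14*(-3)]
  = 3*(18) - 5*(18) + 3*(102) = 270
Dz = 3*[(-2)*(-20) - 14*(-4)] - 1*[(-3)*(-20) - 14*(-3)] + 5*[(-3)*(-4) - (-2)*(-3)]
  = 3*(96) - 1*(102) + 5*(6) = 216
x = Dx/D = -216/54 = -4, y = Dy/D = 270/54 = 5, z = Dz/D = 216/54 = 4
Check eq1: (3)(-4) + (1)(5) + (3)(4) = 5 = 5 ✓
Check eq2: (-3)(-4) + (-2)(5) + (3)(4) = 14 = 14 ✓
Check eq3: (-3)(-4) + (-4)(5) + (-3)(4) = -20 = -20 ✓

x = -4, y = 5, z = 4


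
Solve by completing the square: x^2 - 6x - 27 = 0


Start: x^2 - 6x - 27 = 0
Move constant: x^2 - 6x = 27
Half of -6 is -3, squared is 9
Add 9 to both sides: x^2 - 6x + 9 = 36
(x - 3)^2 = 36
x - 3 = ±6
x = 3 + 6 = 9 or x = 3 - 6 = -3

x = -3, x = 9


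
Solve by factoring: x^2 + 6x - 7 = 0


We need two numbers that multiply to -7 and add to 6.
Those numbers are 7 and -1 (since 7 * (-1) = -7 and 7 + (-1) = 6).
So x^2 + 6x - 7 = (x + 7)(x - 1) = 0
Setting each factor to zero: x = -7 or x = 1

x = -7, x = 1


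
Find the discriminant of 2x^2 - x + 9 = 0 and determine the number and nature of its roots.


For ax^2 + bx + c = 0, discriminant D = b^2 - 4ac
Here a = 2, b = -1, c = 9
D = (-1)^2 - 4(2)(9) = 1 - 72 = -71

D = -71 < 0
The equation has no real roots (2 complex conjugate roots).

Discriminant = -71, no real roots (2 complex conjugate roots)


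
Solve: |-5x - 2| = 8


An absolute value equation |expr| = 8 gives two cases:
Case 1: -5x - 2 = 8
  -5x = 10, so x = -2
Case 2: -5x - 2 = -8
  -5x = -6, so x = 6/5

x = -2, x = 6/5


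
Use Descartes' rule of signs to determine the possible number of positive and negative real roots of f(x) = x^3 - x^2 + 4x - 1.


Descartes' rule of signs:

For positive roots, count sign changes in f(x) = x^3 - x^2 + 4x - 1:
Signs of coefficients: +, -, +, -
Number of sign changes: 3
Possible positive real roots: 3, 1

For negative roots, examine f(-x) = -x^3 - x^2 - 4x - 1:
Signs of coefficients: -, -, -, -
Number of sign changes: 0
Possible negative real roots: 0

Positive roots: 3 or 1; Negative roots: 0


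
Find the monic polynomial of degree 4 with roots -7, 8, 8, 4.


A monic polynomial with roots -7, 8, 8, 4 is:
p(x) = (x + 7)(x - 8)(x - 8)(x - 4)
After multiplying by (x + 7): x + 7
After multiplying by (x - 8): x^2 - x - 56
After multiplying by (x - 8): x^3 - 9x^2 - 48x + 448
After multiplying by (x - 4): x^4 - 13x^3 - 12x^2 + 640x - 1792

x^4 - 13x^3 - 12x^2 + 640x - 1792


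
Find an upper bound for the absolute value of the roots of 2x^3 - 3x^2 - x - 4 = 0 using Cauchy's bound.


Cauchy's bound: all roots r satisfy |r| <= 1 + max(|a_i/a_n|) for i = 0,...,n-1
where a_n is the leading coefficient.

Coefficients: [2, -3, -1, -4]
Leading coefficient a_n = 2
Ratios |a_i/a_n|: 3/2, 1/2, 2
Maximum ratio: 2
Cauchy's bound: |r| <= 1 + 2 = 3

Upper bound = 3


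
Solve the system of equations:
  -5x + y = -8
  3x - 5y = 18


Using Cramer's rule:
Determinant D = (-5)(-5) - (3)(1) = 25 - 3 = 22
Dx = (-8)(-5) - (18)(1) = 40 - 18 = 22
Dy = (-5)(18) - (3)(-8) = -90 + 24 = -66
x = Dx/D = 22/22 = 1
y = Dy/D = -66/22 = -3

x = 1, y = -3


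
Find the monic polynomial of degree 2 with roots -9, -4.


A monic polynomial with roots -9, -4 is:
p(x) = (x + 9)(x + 4)
After multiplying by (x + 9): x + 9
After multiplying by (x + 4): x^2 + 13x + 36

x^2 + 13x + 36


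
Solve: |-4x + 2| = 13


An absolute value equation |expr| = 13 gives two cases:
Case 1: -4x + 2 = 13
  -4x = 11, so x = -11/4
Case 2: -4x + 2 = -13
  -4x = -15, so x = 15/4

x = -11/4, x = 15/4


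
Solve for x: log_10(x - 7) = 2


Convert to exponential form: x - 7 = 10^2 = 100
x = 100 + 7 = 107
Check: log_10(107 - 7) = log_10(100) = log_10(100) = 2 ✓

x = 107


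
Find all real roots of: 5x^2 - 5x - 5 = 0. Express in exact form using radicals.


Using the quadratic formula: x = (-b ± sqrt(b^2 - 4ac)) / (2a)
Here a = 5, b = -5, c = -5
Discriminant = b^2 - 4ac = (-5)^2 - 4(5)(-5) = 25 + 100 = 125
Since discriminant = 125 > 0, there are two real roots.
x = (5 ± 5*sqrt(5)) / 10
Simplifying: x = (1 ± sqrt(5)) / 2
Numerically: x ≈ 1.6180 or x ≈ -0.6180

x = (1 + sqrt(5)) / 2 or x = (1 - sqrt(5)) / 2


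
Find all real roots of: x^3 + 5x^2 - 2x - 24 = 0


Let p(x) = x^3 + 5x^2 - 2x - 24. By the rational root theorem (leading coefficient 1), any rational root is an integer divisor of 24: try ±1, ±2, ... in turn.
Test x = 1: value = -20 ≠ 0.
Test x = -1: value = -18 ≠ 0.
Test x = 2: value = 0 ✓, so (x - 2) is a factor.
Synthetic division by (x - 2): bring down 1; 1(2) + 5 = 7; 7(2) - 2 = 12; 12(2) - 24 = 0 → quotient x^2 + 7x + 12, remainder 0.
Solve the quadratic x^2 + 7x + 12 = 0: discriminant = 7^2 - 4(1)(12) = 49 - 48 = 1.
sqrt(1) = 1, so x = (-7 ± 1)/2: x = -3 or x = -4.

x = -4, x = -3, x = 2


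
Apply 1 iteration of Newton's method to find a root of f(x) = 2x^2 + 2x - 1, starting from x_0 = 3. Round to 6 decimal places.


Newton's method: x_(n+1) = x_n - f(x_n)/f'(x_n)
f(x) = 2x^2 + 2x - 1
f'(x) = 4x + 2

Iteration 1:
  f(3.000000) = 23.000000
  f'(3.000000) = 14.000000
  x_1 = 3.000000 - (23.000000)/(14.000000) = 1.357143

x_1 = 1.357143


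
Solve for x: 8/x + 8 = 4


Subtract 8 from both sides: 8/x = -4
Multiply both sides by x: 8 = -4 * x
Divide by -4: x = -2

x = -2


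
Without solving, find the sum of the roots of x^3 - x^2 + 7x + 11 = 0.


By Vieta's formulas for x^3 + bx^2 + cx + d = 0:
  r1 + r2 + r3 = -b/a = 1
  r1*r2 + r1*r3 + r2*r3 = c/a = 7
  r1*r2*r3 = -d/a = -11


Sum = 1


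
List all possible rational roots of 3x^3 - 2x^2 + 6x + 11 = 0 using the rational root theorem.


Rational root theorem: possible roots are ±p/q where:
  p divides the constant term (11): p ∈ {1, 11}
  q divides the leading coefficient (3): q ∈ {1, 3}

All possible rational roots: -11, -11/3, -1, -1/3, 1/3, 1, 11/3, 11

-11, -11/3, -1, -1/3, 1/3, 1, 11/3, 11


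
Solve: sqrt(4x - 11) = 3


Square both sides: 4x - 11 = 3^2 = 9
4x = 9 + 11 = 20
x = 5
Check: sqrt(4*5 - 11) = sqrt(9) = 3 ✓

x = 5


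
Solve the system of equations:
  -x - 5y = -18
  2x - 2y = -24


Using Cramer's rule:
Determinant D = (-1)(-2) - (2)(-5) = 2 + 10 = 12
Dx = (-18)(-2) - (-24)(-5) = 36 - 120 = -84
Dy = (-1)(-24) - (2)(-18) = 24 + 36 = 60
x = Dx/D = -84/12 = -7
y = Dy/D = 60/12 = 5

x = -7, y = 5


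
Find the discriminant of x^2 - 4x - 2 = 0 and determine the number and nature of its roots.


For ax^2 + bx + c = 0, discriminant D = b^2 - 4ac
Here a = 1, b = -4, c = -2
D = (-4)^2 - 4(1)(-2) = 16 + 8 = 24

D = 24 > 0 but not a perfect square
The equation has 2 distinct real irrational roots.

Discriminant = 24, 2 distinct real irrational roots


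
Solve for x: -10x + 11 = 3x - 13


Starting with: -10x + 11 = 3x - 13
Move all x terms to left: (-10 - 3)x = -13 - 11
Simplify: -13x = -24
Divide both sides by -13: x = 24/13

x = 24/13


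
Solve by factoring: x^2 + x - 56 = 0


We need two numbers that multiply to -56 and add to 1.
Those numbers are -7 and 8 (since (-7) * 8 = -56 and (-7) + 8 = 1).
So x^2 + x - 56 = (x - 7)(x + 8) = 0
Setting each factor to zero: x = 7 or x = -8

x = -8, x = 7


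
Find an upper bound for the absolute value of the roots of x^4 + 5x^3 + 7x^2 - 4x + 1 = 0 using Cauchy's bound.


Cauchy's bound: all roots r satisfy |r| <= 1 + max(|a_i/a_n|) for i = 0,...,n-1
where a_n is the leading coefficient.

Coefficients: [1, 5, 7, -4, 1]
Leading coefficient a_n = 1
Ratios |a_i/a_n|: 5, 7, 4, 1
Maximum ratio: 7
Cauchy's bound: |r| <= 1 + 7 = 8

Upper bound = 8


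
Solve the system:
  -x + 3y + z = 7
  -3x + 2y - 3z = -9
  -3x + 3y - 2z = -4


Using Cramer's rule. Expand each determinant along the first row.
D  = (-1)*[2*(-2) - (-3)*3] - 3*[(-3)*(-2) - (-3)*(-3)] + 1*[(-3)*3 - 2*(-3)]
  = (-1)*(5) - 3*(-3) + 1*(-3) = 1
Dx = 7*[2*(-2) - (-3)*3] - 3*[(-9)*(-2) - (-3)*(-4)] + 1*[(-9)*3 - 2*(-4)]
  = 7*(5) - 3*(6) + 1*(-19) = -2
Dy = (-1)*[(-9)*(-2) - (-3)*(-4)] - 7*[(-3)*(-2) - (-3)*(-3)] + 1*[(-3)*(-4) - (-9)*(-3)]
  = (-1)*(6) - 7*(-3) + 1*(-15) = 0
Dz = (-1)*[2*(-4) - (-9)*3] - 3*[(-3)*(-4) - (-9)*(-3)] + 7*[(-3)*3 - 2*(-3)]
  = (-1)*(19) - 3*(-15) + 7*(-3) = 5
x = Dx/D = -2/1 = -2, y = Dy/D = 0/1 = 0, z = Dz/D = 5/1 = 5
Check eq1: (-1)(-2) + (3)(0) + (1)(5) = 7 = 7 ✓
Check eq2: (-3)(-2) + (2)(0) + (-3)(5) = -9 = -9 ✓
Check eq3: (-3)(-2) + (3)(0) + (-2)(5) = -4 = -4 ✓

x = -2, y = 0, z = 5


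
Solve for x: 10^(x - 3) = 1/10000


Express both sides with the same base.
1/10000 = 10^(-4)
Since the bases match, equate exponents: x - 3 = -4
So x = -4 - (-3) = -1

x = -1


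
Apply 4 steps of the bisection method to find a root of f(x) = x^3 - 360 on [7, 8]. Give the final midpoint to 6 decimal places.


f(x) = x^3 - 360
f(7) = -17 < 0
f(8) = 152 > 0

Step 1: midpoint = (7.000000 + 8.000000)/2 = 7.500000
  f(7.500000) = 61.875000
  f(mid) > 0, so root is in [7.000000, 7.500000]

Step 2: midpoint = (7.000000 + 7.500000)/2 = 7.250000
  f(7.250000) = 21.078125
  f(mid) > 0, so root is in [7.000000, 7.250000]

Step 3: midpoint = (7.000000 + 7.250000)/2 = 7.125000
  f(7.125000) = 1.705078
  f(mid) > 0, so root is in [7.000000, 7.125000]

Step 4: midpoint = (7.000000 + 7.125000)/2 = 7.062500
  f(7.062500) = -7.730225
  f(mid) < 0, so root is in [7.062500, 7.125000]

midpoint = 7.062500


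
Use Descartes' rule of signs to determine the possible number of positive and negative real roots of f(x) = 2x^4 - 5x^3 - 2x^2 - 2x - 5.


Descartes' rule of signs:

For positive roots, count sign changes in f(x) = 2x^4 - 5x^3 - 2x^2 - 2x - 5:
Signs of coefficients: +, -, -, -, -
Number of sign changes: 1
Possible positive real roots: 1

For negative roots, examine f(-x) = 2x^4 + 5x^3 - 2x^2 + 2x - 5:
Signs of coefficients: +, +, -, +, -
Number of sign changes: 3
Possible negative real roots: 3, 1

Positive roots: 1; Negative roots: 3 or 1


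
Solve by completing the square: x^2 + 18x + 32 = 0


Start: x^2 + 18x + 32 = 0
Move constant: x^2 + 18x = -32
Half of 18 is 9, squared is 81
Add 81 to both sides: x^2 + 18x + 81 = 49
(x + 9)^2 = 49
x + 9 = ±7
x = -9 + 7 = -2 or x = -9 - 7 = -16

x = -16, x = -2


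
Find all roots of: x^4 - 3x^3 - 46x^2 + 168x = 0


The constant term is 0, so x = 0 is a root. Factor out x:
  x^3 - 3x^2 - 46x + 168 = 0
Let p(x) = x^3 - 3x^2 - 46x + 168. By the rational root theorem (leading coefficient 1), any rational root is an integer divisor of 168: try ±1, ±2, ... in turn.
Test x = 1: value = 120 ≠ 0.
Test x = -1: value = 210 ≠ 0.
Test x = 2: value = 72 ≠ 0.
Test x = -2: value = 240 ≠ 0.
Test x = 3: value = 30 ≠ 0.
Test x = -3: value = 252 ≠ 0.
Test x = 4: value = 0 ✓, so (x - 4) is a factor.
Synthetic division by (x - 4): bring down 1; 1(4) - 3 = 1; 1(4) - 46 = -42; (-42)(4) + 168 = 0 → quotient x^2 + x - 42, remainder 0.
Solve the quadratic x^2 + x - 42 = 0: discriminant = 1^2 - 4(1)(-42) = 1 + 168 = 169.
sqrt(169) = 13, so x = (-1 ± 13)/2: x = 6 or x = -7.
Collecting all roots found:

x = -7, x = 0, x = 4, x = 6


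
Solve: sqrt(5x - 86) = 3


Square both sides: 5x - 86 = 3^2 = 9
5x = 9 + 86 = 95
x = 19
Check: sqrt(5*19 - 86) = sqrt(9) = 3 ✓

x = 19


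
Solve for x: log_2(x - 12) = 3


Convert to exponential form: x - 12 = 2^3 = 8
x = 8 + 12 = 20
Check: log_2(20 - 12) = log_2(8) = log_2(8) = 3 ✓

x = 20


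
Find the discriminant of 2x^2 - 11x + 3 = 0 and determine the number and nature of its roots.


For ax^2 + bx + c = 0, discriminant D = b^2 - 4ac
Here a = 2, b = -11, c = 3
D = (-11)^2 - 4(2)(3) = 121 - 24 = 97

D = 97 > 0 but not a perfect square
The equation has 2 distinct real irrational roots.

Discriminant = 97, 2 distinct real irrational roots


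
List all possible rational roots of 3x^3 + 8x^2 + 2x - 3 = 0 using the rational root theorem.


Rational root theorem: possible roots are ±p/q where:
  p divides the constant term (-3): p ∈ {1, 3}
  q divides the leading coefficient (3): q ∈ {1, 3}

All possible rational roots: -3, -1, -1/3, 1/3, 1, 3

-3, -1, -1/3, 1/3, 1, 3


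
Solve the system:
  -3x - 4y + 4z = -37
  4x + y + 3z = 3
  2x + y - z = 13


Using Cramer's rule. Expand each determinant along the first row.
D  = (-3)*[1*(-1) - 3*1] - (-4)*[4*(-1) - 3*2] + 4*[4*1 - 1*2]
  = (-3)*(-4) - (-4)*(-10) + 4*(2) = -20
Dx = (-37)*[1*(-1) - 3*1] - (-4)*[3*(-1) - 3*13] + 4*[3*1 - 1*13]
  = (-37)*(-4) - (-4)*(-42) + 4*(-10) = -60
Dy = (-3)*[3*(-1) - 3*13] - (-37)*[4*(-1) - 3*2] + 4*[4*13 - 3*2]
  = (-3)*(-42) - (-37)*(-10) + 4*(46) = -60
Dz = (-3)*[1*13 - 3*1] - (-4)*[4*13 - 3*2] + (-37)*[4*1 - 1*2]
  = (-3)*(10) - (-4)*(46) + (-37)*(2) = 80
x = Dx/D = -60/-20 = 3, y = Dy/D = -60/-20 = 3, z = Dz/D = 80/-20 = -4
Check eq1: (-3)(3) + (-4)(3) + (4)(-4) = -37 = -37 ✓
Check eq2: (4)(3) + (1)(3) + (3)(-4) = 3 = 3 ✓
Check eq3: (2)(3) + (1)(3) + (-1)(-4) = 13 = 13 ✓

x = 3, y = 3, z = -4


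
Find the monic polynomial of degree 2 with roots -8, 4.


A monic polynomial with roots -8, 4 is:
p(x) = (x + 8)(x - 4)
After multiplying by (x + 8): x + 8
After multiplying by (x - 4): x^2 + 4x - 32

x^2 + 4x - 32


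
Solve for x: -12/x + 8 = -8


Subtract 8 from both sides: -12/x = -16
Multiply both sides by x: -12 = -16 * x
Divide by -16: x = 3/4

x = 3/4


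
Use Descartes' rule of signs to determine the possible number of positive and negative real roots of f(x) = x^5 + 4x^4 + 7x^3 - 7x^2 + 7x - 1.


Descartes' rule of signs:

For positive roots, count sign changes in f(x) = x^5 + 4x^4 + 7x^3 - 7x^2 + 7x - 1:
Signs of coefficients: +, +, +, -, +, -
Number of sign changes: 3
Possible positive real roots: 3, 1

For negative roots, examine f(-x) = -x^5 + 4x^4 - 7x^3 - 7x^2 - 7x - 1:
Signs of coefficients: -, +, -, -, -, -
Number of sign changes: 2
Possible negative real roots: 2, 0

Positive roots: 3 or 1; Negative roots: 2 or 0


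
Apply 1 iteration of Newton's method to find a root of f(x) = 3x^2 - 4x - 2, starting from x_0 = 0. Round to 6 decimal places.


Newton's method: x_(n+1) = x_n - f(x_n)/f'(x_n)
f(x) = 3x^2 - 4x - 2
f'(x) = 6x - 4

Iteration 1:
  f(0.000000) = -2.000000
  f'(0.000000) = -4.000000
  x_1 = 0.000000 - (-2.000000)/(-4.000000) = -0.500000

x_1 = -0.500000


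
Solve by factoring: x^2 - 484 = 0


We need two numbers that multiply to -484 and add to 0.
Those numbers are 22 and -22 (since 22 * (-22) = -484 and 22 + (-22) = 0).
So x^2 - 484 = (x + 22)(x - 22) = 0
Setting each factor to zero: x = -22 or x = 22

x = -22, x = 22


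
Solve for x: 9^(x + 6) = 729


Express both sides with the same base.
729 = 9^3
Since the bases match, equate exponents: x + 6 = 3
So x = 3 - (6) = -3

x = -3


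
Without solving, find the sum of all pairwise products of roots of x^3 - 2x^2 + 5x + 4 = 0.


By Vieta's formulas for x^3 + bx^2 + cx + d = 0:
  r1 + r2 + r3 = -b/a = 2
  r1*r2 + r1*r3 + r2*r3 = c/a = 5
  r1*r2*r3 = -d/a = -4


Sum of pairwise products = 5


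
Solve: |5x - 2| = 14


An absolute value equation |expr| = 14 gives two cases:
Case 1: 5x - 2 = 14
  5x = 16, so x = 16/5
Case 2: 5x - 2 = -14
  5x = -12, so x = -12/5

x = -12/5, x = 16/5


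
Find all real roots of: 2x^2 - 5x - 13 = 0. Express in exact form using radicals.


Using the quadratic formula: x = (-b ± sqrt(b^2 - 4ac)) / (2a)
Here a = 2, b = -5, c = -13
Discriminant = b^2 - 4ac = (-5)^2 - 4(2)(-13) = 25 + 104 = 129
Since discriminant = 129 > 0, there are two real roots.
x = (5 ± sqrt(129)) / 4
Numerically: x ≈ 4.0895 or x ≈ -1.5895

x = (5 + sqrt(129)) / 4 or x = (5 - sqrt(129)) / 4


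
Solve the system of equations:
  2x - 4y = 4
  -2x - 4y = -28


Using Cramer's rule:
Determinant D = (2)(-4) - (-2)(-4) = -8 - 8 = -16
Dx = (4)(-4) - (-28)(-4) = -16 - 112 = -128
Dy = (2)(-28) - (-2)(4) = -56 + 8 = -48
x = Dx/D = -128/-16 = 8
y = Dy/D = -48/-16 = 3

x = 8, y = 3


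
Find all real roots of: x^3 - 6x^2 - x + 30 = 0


Let p(x) = x^3 - 6x^2 - x + 30. By the rational root theorem (leading coefficient 1), any rational root is an integer divisor of 30: try ±1, ±2, ... in turn.
Test x = 1: value = 24 ≠ 0.
Test x = -1: value = 24 ≠ 0.
Test x = 2: value = 12 ≠ 0.
Test x = -2: value = 0 ✓, so (x + 2) is a factor.
Synthetic division by (x + 2): bring down 1; 1(-2) - 6 = -8; (-8)(-2) - 1 = 15; 15(-2) + 30 = 0 → quotient x^2 - 8x + 15, remainder 0.
Solve the quadratic x^2 - 8x + 15 = 0: discriminant = (-8)^2 - 4(1)(15) = 64 - 60 = 4.
sqrt(4) = 2, so x = (8 ± 2)/2: x = 5 or x = 3.

x = -2, x = 3, x = 5


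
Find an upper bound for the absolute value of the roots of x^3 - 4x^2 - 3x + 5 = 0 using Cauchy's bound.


Cauchy's bound: all roots r satisfy |r| <= 1 + max(|a_i/a_n|) for i = 0,...,n-1
where a_n is the leading coefficient.

Coefficients: [1, -4, -3, 5]
Leading coefficient a_n = 1
Ratios |a_i/a_n|: 4, 3, 5
Maximum ratio: 5
Cauchy's bound: |r| <= 1 + 5 = 6

Upper bound = 6


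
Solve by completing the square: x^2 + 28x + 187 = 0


Start: x^2 + 28x + 187 = 0
Move constant: x^2 + 28x = -187
Half of 28 is 14, squared is 196
Add 196 to both sides: x^2 + 28x + 196 = 9
(x + 14)^2 = 9
x + 14 = ±3
x = -14 + 3 = -11 or x = -14 - 3 = -17

x = -17, x = -11


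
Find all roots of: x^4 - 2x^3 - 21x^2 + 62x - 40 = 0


Let p(x) = x^4 - 2x^3 - 21x^2 + 62x - 40. By the rational root theorem (leading coefficient 1), any rational root is an integer divisor of 40: try ±1, ±2, ... in turn.
Test x = 1: value = 0 ✓, so (x - 1) is a factor.
Synthetic division by (x - 1): bring down 1; 1(1) - 2 = -1; (-1)(1) - 21 = -22; (-22)(1) + 62 = 40; 40(1) - 40 = 0 → quotient x^3 - x^2 - 22x + 40, remainder 0.
Continue with the quotient x^3 - x^2 - 22x + 40 (candidates must divide 40; re-test x = 1 first in case it repeats).
Test x = 1: value = 18 ≠ 0.
Test x = -1: value = 60 ≠ 0.
Test x = 2: value = 0 ✓, so (x - 2) is a factor.
Synthetic division by (x - 2): bring down 1; 1(2) - 1 = 1; 1(2) - 22 = -20; (-20)(2) + 40 = 0 → quotient x^2 + x - 20, remainder 0.
Solve the quadratic x^2 + x - 20 = 0: discriminant = 1^2 - 4(1)(-20) = 1 + 80 = 81.
sqrt(81) = 9, so x = (-1 ± 9)/2: x = 4 or x = -5.
Collecting all roots found:

x = -5, x = 1, x = 2, x = 4


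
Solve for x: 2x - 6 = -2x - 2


Starting with: 2x - 6 = -2x - 2
Move all x terms to left: (2 + 2)x = -2 + 6
Simplify: 4x = 4
Divide both sides by 4: x = 1

x = 1


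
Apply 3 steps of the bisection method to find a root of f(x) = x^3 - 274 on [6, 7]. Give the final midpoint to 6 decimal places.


f(x) = x^3 - 274
f(6) = -58 < 0
f(7) = 69 > 0

Step 1: midpoint = (6.000000 + 7.000000)/2 = 6.500000
  f(6.500000) = 0.625000
  f(mid) > 0, so root is in [6.000000, 6.500000]

Step 2: midpoint = (6.000000 + 6.500000)/2 = 6.250000
  f(6.250000) = -29.859375
  f(mid) < 0, so root is in [6.250000, 6.500000]

Step 3: midpoint = (6.250000 + 6.500000)/2 = 6.375000
  f(6.375000) = -14.916016
  f(mid) < 0, so root is in [6.375000, 6.500000]

midpoint = 6.375000


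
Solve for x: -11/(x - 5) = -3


Multiply both sides by (x - 5): -11 = -3(x - 5)
Distribute: -11 = -3x + 15
-3x = -11 - 15 = -26
x = 26/3

x = 26/3


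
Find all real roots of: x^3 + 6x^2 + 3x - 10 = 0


Let p(x) = x^3 + 6x^2 + 3x - 10. By the rational root theorem (leading coefficient 1), any rational root is an integer divisor of 10: try ±1, ±2, ... in turn.
Test x = 1: value = 0 ✓, so (x - 1) is a factor.
Synthetic division by (x - 1): bring down 1; 1(1) + 6 = 7; 7(1) + 3 = 10; 10(1) - 10 = 0 → quotient x^2 + 7x + 10, remainder 0.
Solve the quadratic x^2 + 7x + 10 = 0: discriminant = 7^2 - 4(1)(10) = 49 - 40 = 9.
sqrt(9) = 3, so x = (-7 ± 3)/2: x = -2 or x = -5.

x = -5, x = -2, x = 1
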